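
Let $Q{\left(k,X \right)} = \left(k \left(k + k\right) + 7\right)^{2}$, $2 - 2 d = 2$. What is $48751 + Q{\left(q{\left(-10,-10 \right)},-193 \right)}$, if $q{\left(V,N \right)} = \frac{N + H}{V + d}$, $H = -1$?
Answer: $\frac{122099341}{2500} \approx 48840.0$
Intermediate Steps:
$d = 0$ ($d = 1 - 1 = 0$)
$q{\left(V,N \right)} = \frac{-1 + N}{V}$ ($q{\left(V,N \right)} = \frac{N - 1}{V + 0} = \frac{-1 + N}{V}$)
$Q{\left(k,X \right)} = \left(7 + 2 k^{2}\right)^{2}$ ($Q{\left(k,X \right)} = \left(k 2 k + 7\right)^{2} = \left(2 k^{2} + 7\right)^{2} = \left(7 + 2 k^{2}\right)^{2}$)
$48751 + Q{\left(q{\left(-10,-10 \right)},-193 \right)} = 48751 + \left(7 + 2 \left(\frac{-1 - 10}{-10}\right)^{2}\right)^{2} = 48751 + \left(7 + 2 \left(\left(- \frac{1}{10}\right) \left(-11\right)\right)^{2}\right)^{2} = 48751 + \left(7 + 2 \left(\frac{11}{10}\right)^{2}\right)^{2} = 48751 + \left(7 + 2 \cdot \frac{121}{100}\right)^{2} = 48751 + \left(7 + \frac{121}{50}\right)^{2} = 48751 + \left(\frac{471}{50}\right)^{2} = 48751 + \frac{221841}{2500} = \frac{122099341}{2500}$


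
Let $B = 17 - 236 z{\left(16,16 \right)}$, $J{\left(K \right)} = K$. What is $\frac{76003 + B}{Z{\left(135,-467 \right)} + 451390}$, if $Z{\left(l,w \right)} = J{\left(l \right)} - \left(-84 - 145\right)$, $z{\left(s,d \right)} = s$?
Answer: $\frac{36122}{225877} \approx 0.15992$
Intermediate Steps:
$B = -3759$ ($B = 17 - 3776 = -3759$)
$Z{\left(l,w \right)} = 229 + l$ ($Z{\left(l,w \right)} = l - \left(-84 - 145\right) = l - -229 = l + 229 = 229 + l$)
$\frac{76003 + B}{Z{\left(135,-467 \right)} + 451390} = \frac{76003 - 3759}{\left(229 + 135\right) + 451390} = \frac{72244}{364 + 451390} = \frac{72244}{451754} = 72244 \cdot \frac{1}{451754} = \frac{36122}{225877}$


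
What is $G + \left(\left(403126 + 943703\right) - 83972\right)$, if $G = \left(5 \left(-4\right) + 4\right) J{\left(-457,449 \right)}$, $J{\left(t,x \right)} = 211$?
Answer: $1259481$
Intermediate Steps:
$G = -3376$ ($G = \left(5 \left(-4\right) + 4\right) 211 = \left(-20 + 4\right) 211 = \left(-16\right) 211 = -3376$)
$G + \left(\left(403126 + 943703\right) - 83972\right) = -3376 + \left(\left(403126 + 943703\right) - 83972\right) = -3376 + \left(1346829 - 83972\right) = -3376 + 1262857 = 1259481$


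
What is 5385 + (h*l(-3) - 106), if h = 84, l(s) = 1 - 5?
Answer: 4943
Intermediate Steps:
l(s) = -4
5385 + (h*l(-3) - 106) = 5385 + (84*(-4) - 106) = 5385 + (-336 - 106) = 5385 - 442 = 4943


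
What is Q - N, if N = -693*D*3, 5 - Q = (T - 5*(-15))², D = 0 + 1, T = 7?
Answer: -4640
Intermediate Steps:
D = 1
Q = -6719 (Q = 5 - (7 - 5*(-15))² = 5 - (7 + 75)² = 5 - 1*82² = 5 - 1*6724 = 5 - 6724 = -6719)
N = -2079 (N = -693*3 = -2079)
Q - N = -6719 - 1*(-2079) = -6719 + 2079 = -4640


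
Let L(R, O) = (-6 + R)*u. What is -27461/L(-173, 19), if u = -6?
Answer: -27461/1074 ≈ -25.569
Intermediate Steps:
L(R, O) = 36 - 6*R (L(R, O) = (-6 + R)*(-6) = 36 - 6*R)
-27461/L(-173, 19) = -27461/(36 - 6*(-173)) = -27461/(36 + 1038) = -27461/1074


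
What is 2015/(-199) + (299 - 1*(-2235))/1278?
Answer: -1035452/127161 ≈ -8.1428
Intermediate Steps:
2015/(-199) + (299 - 1*(-2235))/1278 = 2015*(-1/199) + (299 + 2235)*(1/1278) = -2015/199 + 2534*(1/1278) = -2015/199 + 1267/639 = -1035452/127161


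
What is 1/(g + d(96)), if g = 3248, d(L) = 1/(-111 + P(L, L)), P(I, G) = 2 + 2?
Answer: 107/347535 ≈ 0.00030788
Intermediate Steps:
P(I, G) = 4
d(L) = -1/107 (d(L) = 1/(-111 + 4) = 1/(-107) = -1/107)
1/(g + d(96)) = 1/(3248 - 1/107) = 1/(347535/107) = 107/347535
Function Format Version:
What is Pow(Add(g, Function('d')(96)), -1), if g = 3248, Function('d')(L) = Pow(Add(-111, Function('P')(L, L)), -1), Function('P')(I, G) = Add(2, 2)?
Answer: Rational(107, 347535) ≈ 0.00030788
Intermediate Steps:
Function('P')(I, G) = 4
Function('d')(L) = Rational(-1, 107) (Function('d')(L) = Pow(Add(-111, 4), -1) = Pow(-107, -1) = Rational(-1, 107))
Pow(Add(g, Function('d')(96)), -1) = Pow(Add(3248, Rational(-1, 107)), -1) = Pow(Rational(347535, 107), -1) = Rational(107, 347535)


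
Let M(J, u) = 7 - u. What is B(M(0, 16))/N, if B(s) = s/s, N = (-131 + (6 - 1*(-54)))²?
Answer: 1/5041 ≈ 0.00019837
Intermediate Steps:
N = 5041 (N = (-131 + (6 + 54))² = (-131 + 60)² = (-71)² = 5041)
B(s) = 1
B(M(0, 16))/N = 1/5041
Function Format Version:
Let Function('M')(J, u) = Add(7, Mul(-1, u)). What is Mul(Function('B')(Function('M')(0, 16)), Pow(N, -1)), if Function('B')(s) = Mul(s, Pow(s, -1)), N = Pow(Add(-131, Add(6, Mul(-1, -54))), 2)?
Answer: Rational(1, 5041) ≈ 0.00019837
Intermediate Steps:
N = 5041 (N = Pow(Add(-131, Add(6, 54)), 2) = Pow(Add(-131, 60), 2) = Pow(-71, 2) = 5041)
Function('B')(s) = 1
Mul(Function('B')(Function('M')(0, 16)), Pow(N, -1)) = Mul(1, Pow(5041, -1)) = Mul(1, Rational(1, 5041)) = Rational(1, 5041)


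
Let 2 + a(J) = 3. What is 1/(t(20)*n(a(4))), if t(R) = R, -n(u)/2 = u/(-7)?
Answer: 7/40 ≈ 0.17500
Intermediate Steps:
a(J) = 1 (a(J) = -2 + 3 = 1)
n(u) = 2*u/7 (n(u) = -2*u/(-7) = -2*u*(-1)/7 = -(-2)*u/7 = 2*u/7)
1/(t(20)*n(a(4))) = 1/(20*((2/7)*1)) = 1/(20*(2/7)) = 1/(40/7) = 7/40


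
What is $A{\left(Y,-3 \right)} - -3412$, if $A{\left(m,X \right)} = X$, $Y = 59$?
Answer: $3409$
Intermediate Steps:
$A{\left(Y,-3 \right)} - -3412 = -3 - -3412 = -3 + 3412 = 3409$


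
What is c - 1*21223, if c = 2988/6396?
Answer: -11311610/533 ≈ -21223.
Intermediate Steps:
c = 249/533 (c = 2988*(1/6396) = 249/533 ≈ 0.46717)
c - 1*21223 = 249/533 - 1*21223 = 249/533 - 21223 = -11311610/533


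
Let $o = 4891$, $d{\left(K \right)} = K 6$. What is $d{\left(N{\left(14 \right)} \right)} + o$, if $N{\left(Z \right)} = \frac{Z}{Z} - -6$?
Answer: $4933$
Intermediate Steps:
$N{\left(Z \right)} = 7$ ($N{\left(Z \right)} = 1 + 6 = 7$)
$d{\left(K \right)} = 6 K$
$d{\left(N{\left(14 \right)} \right)} + o = 6 \cdot 7 + 4891 = 42 + 4891 = 4933$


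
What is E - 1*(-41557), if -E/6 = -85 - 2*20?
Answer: 42307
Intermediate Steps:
E = 750 (E = -6*(-85 - 2*20) = -6*(-85 - 40) = -6*(-125) = 750)
E - 1*(-41557) = 750 - 1*(-41557) = 750 + 41557 = 42307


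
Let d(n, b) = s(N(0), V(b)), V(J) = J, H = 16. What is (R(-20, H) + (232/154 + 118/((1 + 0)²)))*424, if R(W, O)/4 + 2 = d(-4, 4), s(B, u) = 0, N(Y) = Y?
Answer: 3640464/77 ≈ 47279.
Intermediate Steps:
d(n, b) = 0
R(W, O) = -8 (R(W, O) = -8 + 4*0 = -8 + 0 = -8)
(R(-20, H) + (232/154 + 118/((1 + 0)²)))*424 = (-8 + (232/154 + 118/((1 + 0)²)))*424 = (-8 + (232*(1/154) + 118/(1²)))*424 = (-8 + (116/77 + 118/1))*424 = (-8 + (116/77 + 118*1))*424 = (-8 + (116/77 + 118))*424 = (-8 + 9202/77)*424 = (8586/77)*424 = 3640464/77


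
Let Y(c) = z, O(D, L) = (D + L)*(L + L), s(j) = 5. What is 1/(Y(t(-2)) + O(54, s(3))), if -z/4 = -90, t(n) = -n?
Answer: 1/950 ≈ 0.0010526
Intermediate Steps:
z = 360 (z = -4*(-90) = 360)
O(D, L) = 2*L*(D + L) (O(D, L) = (D + L)*(2*L) = 2*L*(D + L))
Y(c) = 360
1/(Y(t(-2)) + O(54, s(3))) = 1/(360 + 2*5*(54 + 5)) = 1/(360 + 2*5*59) = 1/(360 + 590) = 1/950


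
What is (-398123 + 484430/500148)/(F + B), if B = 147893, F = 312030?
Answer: -99559968887/115014784302 ≈ -0.86563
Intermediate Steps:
(-398123 + 484430/500148)/(F + B) = (-398123 + 484430/500148)/(312030 + 147893) = (-398123 + 484430*(1/500148))/459923 = (-398123 + 242215/250074)*(1/459923) = -99559968887/250074*1/459923 = -99559968887/115014784302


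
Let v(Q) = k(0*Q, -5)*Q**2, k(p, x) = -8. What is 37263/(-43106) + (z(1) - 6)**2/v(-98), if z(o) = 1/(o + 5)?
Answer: -150321391/173803392 ≈ -0.86489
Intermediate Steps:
z(o) = 1/(5 + o)
v(Q) = -8*Q**2
37263/(-43106) + (z(1) - 6)**2/v(-98) = 37263/(-43106) + (1/(5 + 1) - 6)**2/((-8*(-98)**2)) = 37263*(-1/43106) + (1/6 - 6)**2/((-8*9604)) = -37263/43106 + (1/6 - 6)**2/(-76832) = -37263/43106 + (-35/6)**2*(-1/76832) = -37263/43106 + (1225/36)*(-1/76832) = -37263/43106 - 25/56448 = -150321391/173803392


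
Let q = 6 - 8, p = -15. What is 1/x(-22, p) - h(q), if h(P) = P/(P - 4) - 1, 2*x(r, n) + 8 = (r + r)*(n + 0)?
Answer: 655/978 ≈ 0.66973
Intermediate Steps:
x(r, n) = -4 + n*r (x(r, n) = -4 + ((r + r)*(n + 0))/2 = -4 + ((2*r)*n)/2 = -4 + (2*n*r)/2 = -4 + n*r)
q = -2
h(P) = -1 + P/(-4 + P) (h(P) = P/(-4 + P) - 1 = -1 + P/(-4 + P))
1/x(-22, p) - h(q) = 1/(-4 - 15*(-22)) - 4/(-4 - 2) = 1/(-4 + 330) - 4/(-6) = 1/326 - 4*(-1)/6 = 1/326 - 1*(-⅔) = 1/326 + ⅔ = 655/978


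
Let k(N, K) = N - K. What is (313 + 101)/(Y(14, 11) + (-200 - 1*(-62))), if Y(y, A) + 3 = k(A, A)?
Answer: -138/47 ≈ -2.9362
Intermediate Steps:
Y(y, A) = -3 (Y(y, A) = -3 + (A - A) = -3 + 0 = -3)
(313 + 101)/(Y(14, 11) + (-200 - 1*(-62))) = (313 + 101)/(-3 + (-200 - 1*(-62))) = 414/(-3 + (-200 + 62)) = 414/(-3 - 138) = 414/(-141) = 414*(-1/141) = -138/47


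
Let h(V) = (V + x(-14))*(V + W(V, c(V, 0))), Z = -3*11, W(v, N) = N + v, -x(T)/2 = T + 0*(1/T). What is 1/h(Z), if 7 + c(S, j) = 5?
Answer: 1/340 ≈ 0.0029412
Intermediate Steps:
c(S, j) = -2 (c(S, j) = -7 + 5 = -2)
x(T) = -2*T (x(T) = -2*(T + 0*(1/T)) = -2*(T + 0/T) = -2*(T + 0) = -2*T)
Z = -33
h(V) = (-2 + 2*V)*(28 + V) (h(V) = (V - 2*(-14))*(V + (-2 + V)) = (V + 28)*(-2 + 2*V) = (28 + V)*(-2 + 2*V) = (-2 + 2*V)*(28 + V))
1/h(Z) = 1/(-56 + 2*(-33)² + 54*(-33)) = 1/(-56 + 2*1089 - 1782) = 1/(-56 + 2178 - 1782) = 1/340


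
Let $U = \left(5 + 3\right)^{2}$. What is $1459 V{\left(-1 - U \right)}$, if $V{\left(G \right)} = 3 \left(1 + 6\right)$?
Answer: $30639$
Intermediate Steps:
$U = 64$ ($U = 8^{2} = 64$)
$V{\left(G \right)} = 21$ ($V{\left(G \right)} = 3 \cdot 7 = 21$)
$1459 V{\left(-1 - U \right)} = 1459 \cdot 21 = 30639$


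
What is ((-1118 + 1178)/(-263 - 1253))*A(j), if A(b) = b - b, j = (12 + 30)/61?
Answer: 0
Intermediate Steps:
j = 42/61 (j = 42*(1/61) = 42/61 ≈ 0.68852)
A(b) = 0
((-1118 + 1178)/(-263 - 1253))*A(j) = ((-1118 + 1178)/(-263 - 1253))*0 = (60/(-1516))*0 = (60*(-1/1516))*0 = -15/379*0 = 0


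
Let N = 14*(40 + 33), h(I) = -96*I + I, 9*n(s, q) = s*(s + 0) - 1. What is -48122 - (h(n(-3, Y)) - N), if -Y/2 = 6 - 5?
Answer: -423140/9 ≈ -47016.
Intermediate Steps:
Y = -2 (Y = -2*(6 - 5) = -2*1 = -2)
n(s, q) = -⅑ + s²/9 (n(s, q) = (s*(s + 0) - 1)/9 = (s*s - 1)/9 = (s² - 1)/9 = (-1 + s²)/9 = -⅑ + s²/9)
h(I) = -95*I
N = 1022 (N = 14*73 = 1022)
-48122 - (h(n(-3, Y)) - N) = -48122 - (-95*(-⅑ + (⅑)*(-3)²) - 1*1022) = -48122 - (-95*(-⅑ + (⅑)*9) - 1022) = -48122 - (-95*(-⅑ + 1) - 1022) = -48122 - (-95*8/9 - 1022) = -48122 - (-760/9 - 1022) = -48122 - 1*(-9958/9) = -48122 + 9958/9 = -423140/9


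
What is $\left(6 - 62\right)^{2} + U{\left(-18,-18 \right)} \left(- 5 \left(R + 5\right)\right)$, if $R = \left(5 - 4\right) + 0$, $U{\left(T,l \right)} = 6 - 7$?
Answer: $3166$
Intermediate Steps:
$U{\left(T,l \right)} = -1$ ($U{\left(T,l \right)} = 6 - 7 = -1$)
$R = 1$ ($R = 1 + 0 = 1$)
$\left(6 - 62\right)^{2} + U{\left(-18,-18 \right)} \left(- 5 \left(R + 5\right)\right) = \left(6 - 62\right)^{2} - - 5 \left(1 + 5\right) = \left(-56\right)^{2} - \left(-5\right) 6 = 3136 - -30 = 3136 + 30 = 3166$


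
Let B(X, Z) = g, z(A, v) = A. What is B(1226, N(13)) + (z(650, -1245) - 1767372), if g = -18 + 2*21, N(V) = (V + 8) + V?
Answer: -1766698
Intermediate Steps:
N(V) = 8 + 2*V (N(V) = (8 + V) + V = 8 + 2*V)
g = 24 (g = -18 + 42 = 24)
B(X, Z) = 24
B(1226, N(13)) + (z(650, -1245) - 1767372) = 24 + (650 - 1767372) = 24 - 1766722 = -1766698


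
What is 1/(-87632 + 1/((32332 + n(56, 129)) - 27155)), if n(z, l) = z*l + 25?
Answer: -12426/1088915231 ≈ -1.1411e-5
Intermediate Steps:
n(z, l) = 25 + l*z (n(z, l) = l*z + 25 = 25 + l*z)
1/(-87632 + 1/((32332 + n(56, 129)) - 27155)) = 1/(-87632 + 1/((32332 + (25 + 129*56)) - 27155)) = 1/(-87632 + 1/((32332 + (25 + 7224)) - 27155)) = 1/(-87632 + 1/((32332 + 7249) - 27155)) = 1/(-87632 + 1/(39581 - 27155)) = 1/(-87632 + 1/12426) = 1/(-1088915231/12426) = -12426/1088915231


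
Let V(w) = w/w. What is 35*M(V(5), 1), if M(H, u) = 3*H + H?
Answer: 140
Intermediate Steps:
V(w) = 1
M(H, u) = 4*H
35*M(V(5), 1) = 35*(4*1) = 35*4 = 140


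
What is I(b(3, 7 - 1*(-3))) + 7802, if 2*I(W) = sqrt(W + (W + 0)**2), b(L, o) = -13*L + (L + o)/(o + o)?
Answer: 7802 + 3*sqrt(63661)/40 ≈ 7820.9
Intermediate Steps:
b(L, o) = -13*L + (L + o)/(2*o) (b(L, o) = -13*L + (L + o)/((2*o)) = -13*L + (L + o)*(1/(2*o)) = -13*L + (L + o)/(2*o))
I(W) = sqrt(W + W**2)/2 (I(W) = sqrt(W + (W + 0)**2)/2 = sqrt(W + W**2)/2)
I(b(3, 7 - 1*(-3))) + 7802 = sqrt(((3 - (7 - 1*(-3))*(-1 + 26*3))/(2*(7 - 1*(-3))))*(1 + (3 - (7 - 1*(-3))*(-1 + 26*3))/(2*(7 - 1*(-3)))))/2 + 7802 = sqrt(((3 - (7 + 3)*(-1 + 78))/(2*(7 + 3)))*(1 + (3 - (7 + 3)*(-1 + 78))/(2*(7 + 3))))/2 + 7802 = sqrt(((1/2)*(3 - 1*10*77)/10)*(1 + (1/2)*(3 - 1*10*77)/10))/2 + 7802 = sqrt(((1/2)*(1/10)*(3 - 770))*(1 + (1/2)*(1/10)*(3 - 770)))/2 + 7802 = sqrt(((1/2)*(1/10)*(-767))*(1 + (1/2)*(1/10)*(-767)))/2 + 7802 = sqrt(-767*(1 - 767/20)/20)/2 + 7802 = sqrt(-767/20*(-747/20))/2 + 7802 = sqrt(572949/400)/2 + 7802 = (3*sqrt(63661)/20)/2 + 7802 = 3*sqrt(63661)/40 + 7802 = 7802 + 3*sqrt(63661)/40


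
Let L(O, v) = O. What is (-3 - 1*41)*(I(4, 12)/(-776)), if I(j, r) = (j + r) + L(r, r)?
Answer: 154/97 ≈ 1.5876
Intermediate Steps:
I(j, r) = j + 2*r (I(j, r) = (j + r) + r = j + 2*r)
(-3 - 1*41)*(I(4, 12)/(-776)) = (-3 - 1*41)*((4 + 2*12)/(-776)) = (-3 - 41)*((4 + 24)*(-1/776)) = -1232*(-1)/776 = -44*(-7/194) = 154/97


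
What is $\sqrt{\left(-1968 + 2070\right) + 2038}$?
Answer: $2 \sqrt{535} \approx 46.26$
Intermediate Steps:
$\sqrt{\left(-1968 + 2070\right) + 2038} = \sqrt{102 + 2038} = \sqrt{2140} = 2 \sqrt{535}$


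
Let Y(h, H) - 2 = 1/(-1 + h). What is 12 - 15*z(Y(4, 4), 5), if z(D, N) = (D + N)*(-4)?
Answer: 452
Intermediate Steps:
Y(h, H) = 2 + 1/(-1 + h)
z(D, N) = -4*D - 4*N
12 - 15*z(Y(4, 4), 5) = 12 - 15*(-4*(-1 + 2*4)/(-1 + 4) - 4*5) = 12 - 15*(-4*(-1 + 8)/3 - 20) = 12 - 15*(-4*7/3 - 20) = 12 - 15*(-28/3 - 20) = 12 - 15*(-88/3) = 12 + 440 = 452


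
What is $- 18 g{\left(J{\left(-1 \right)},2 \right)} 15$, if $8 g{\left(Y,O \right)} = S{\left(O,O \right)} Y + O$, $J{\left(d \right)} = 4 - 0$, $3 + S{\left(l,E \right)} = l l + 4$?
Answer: $- \frac{1485}{2} \approx -742.5$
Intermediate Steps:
$S{\left(l,E \right)} = 1 + l^{2}$ ($S{\left(l,E \right)} = -3 + \left(l l + 4\right) = -3 + \left(l^{2} + 4\right) = -3 + \left(4 + l^{2}\right) = 1 + l^{2}$)
$J{\left(d \right)} = 4$ ($J{\left(d \right)} = 4 + 0 = 4$)
$g{\left(Y,O \right)} = \frac{O}{8} + \frac{Y \left(1 + O^{2}\right)}{8}$ ($g{\left(Y,O \right)} = \frac{\left(1 + O^{2}\right) Y + O}{8} = \frac{Y \left(1 + O^{2}\right) + O}{8} = \frac{O + Y \left(1 + O^{2}\right)}{8} = \frac{O}{8} + \frac{Y \left(1 + O^{2}\right)}{8}$)
$- 18 g{\left(J{\left(-1 \right)},2 \right)} 15 = - 18 \left(\frac{1}{8} \cdot 2 + \frac{1}{8} \cdot 4 \left(1 + 2^{2}\right)\right) 15 = - 18 \left(\frac{1}{4} + \frac{1}{8} \cdot 4 \left(1 + 4\right)\right) 15 = - 18 \left(\frac{1}{4} + \frac{1}{8} \cdot 4 \cdot 5\right) 15 = - 18 \left(\frac{1}{4} + \frac{5}{2}\right) 15 = \left(-18\right) \frac{11}{4} \cdot 15 = \left(- \frac{99}{2}\right) 15 = - \frac{1485}{2}$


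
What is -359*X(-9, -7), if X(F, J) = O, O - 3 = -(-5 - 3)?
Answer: -3949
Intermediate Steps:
O = 11 (O = 3 - (-5 - 3) = 3 - 1*(-8) = 3 + 8 = 11)
X(F, J) = 11
-359*X(-9, -7) = -359*11 = -3949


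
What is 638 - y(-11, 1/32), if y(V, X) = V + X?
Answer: 20767/32 ≈ 648.97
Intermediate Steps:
638 - y(-11, 1/32) = 638 - (-11 + 1/32) = 638 - 1*(-351/32) = 638 + 351/32 = 20767/32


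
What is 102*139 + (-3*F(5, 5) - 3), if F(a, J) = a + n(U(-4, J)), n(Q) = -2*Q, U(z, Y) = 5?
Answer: 14190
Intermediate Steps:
F(a, J) = -10 + a (F(a, J) = a - 2*5 = a - 10 = -10 + a)
102*139 + (-3*F(5, 5) - 3) = 102*139 + (-3*(-10 + 5) - 3) = 14178 + (-3*(-5) - 3) = 14178 + (15 - 3) = 14178 + 12 = 14190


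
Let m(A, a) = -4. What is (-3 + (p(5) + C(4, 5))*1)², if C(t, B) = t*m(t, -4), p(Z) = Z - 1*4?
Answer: 324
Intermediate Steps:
p(Z) = -4 + Z (p(Z) = Z - 4 = -4 + Z)
C(t, B) = -4*t (C(t, B) = t*(-4) = -4*t)
(-3 + (p(5) + C(4, 5))*1)² = (-3 + ((-4 + 5) - 4*4)*1)² = (-3 + (1 - 16)*1)² = (-3 - 15*1)² = (-3 - 15)² = (-18)² = 324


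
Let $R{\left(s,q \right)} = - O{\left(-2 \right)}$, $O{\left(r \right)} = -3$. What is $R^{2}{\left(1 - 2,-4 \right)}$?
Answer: $9$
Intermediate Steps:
$R{\left(s,q \right)} = 3$ ($R{\left(s,q \right)} = \left(-1\right) \left(-3\right) = 3$)
$R^{2}{\left(1 - 2,-4 \right)} = 3^{2} = 9$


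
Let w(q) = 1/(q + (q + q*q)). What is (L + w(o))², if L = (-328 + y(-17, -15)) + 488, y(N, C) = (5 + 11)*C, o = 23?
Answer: 2115908001/330625 ≈ 6399.7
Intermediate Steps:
y(N, C) = 16*C
w(q) = 1/(q² + 2*q) (w(q) = 1/(q + (q + q²)) = 1/(q² + 2*q))
L = -80 (L = (-328 + 16*(-15)) + 488 = (-328 - 240) + 488 = -568 + 488 = -80)
(L + w(o))² = (-80 + 1/(23*(2 + 23)))² = (-80 + (1/23)/25)² = (-80 + (1/23)*(1/25))² = (-80 + 1/575)² = (-45999/575)² = 2115908001/330625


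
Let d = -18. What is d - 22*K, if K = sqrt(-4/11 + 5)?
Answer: -18 - 2*sqrt(561) ≈ -65.371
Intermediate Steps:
K = sqrt(561)/11 (K = sqrt(-4*1/11 + 5) = sqrt(-4/11 + 5) = sqrt(51/11) = sqrt(561)/11 ≈ 2.1532)
d - 22*K = -18 - 2*sqrt(561)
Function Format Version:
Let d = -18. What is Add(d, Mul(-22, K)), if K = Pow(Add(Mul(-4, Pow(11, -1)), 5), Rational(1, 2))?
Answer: Add(-18, Mul(-2, Pow(561, Rational(1, 2)))) ≈ -65.371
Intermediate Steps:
K = Mul(Rational(1, 11), Pow(561, Rational(1, 2))) (K = Pow(Add(Mul(-4, Rational(1, 11)), 5), Rational(1, 2)) = Pow(Add(Rational(-4, 11), 5), Rational(1, 2)) = Pow(Rational(51, 11), Rational(1, 2)) = Mul(Rational(1, 11), Pow(561, Rational(1, 2))) ≈ 2.1532)
Add(d, Mul(-22, K)) = Add(-18, Mul(-22, Mul(Rational(1, 11), Pow(561, Rational(1, 2))))) = Add(-18, Mul(-2, Pow(561, Rational(1, 2))))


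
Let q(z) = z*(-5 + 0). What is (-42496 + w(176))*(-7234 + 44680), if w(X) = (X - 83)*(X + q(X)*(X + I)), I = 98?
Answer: -840673484448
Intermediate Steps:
q(z) = -5*z (q(z) = z*(-5) = -5*z)
w(X) = (-83 + X)*(X - 5*X*(98 + X)) (w(X) = (X - 83)*(X + (-5*X)*(X + 98)) = (-83 + X)*(X + (-5*X)*(98 + X)) = (-83 + X)*(X - 5*X*(98 + X)))
(-42496 + w(176))*(-7234 + 44680) = (-42496 + 176*(40587 - 74*176 - 5*176²))*(-7234 + 44680) = (-42496 + 176*(40587 - 13024 - 5*30976))*37446 = (-42496 + 176*(40587 - 13024 - 154880))*37446 = (-42496 + 176*(-127317))*37446 = (-42496 - 22407792)*37446 = -22450288*37446 = -840673484448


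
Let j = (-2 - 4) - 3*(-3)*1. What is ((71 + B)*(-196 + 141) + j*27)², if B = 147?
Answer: 141824281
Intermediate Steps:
j = 3 (j = -6 + 9*1 = -6 + 9 = 3)
((71 + B)*(-196 + 141) + j*27)² = ((71 + 147)*(-196 + 141) + 3*27)² = (218*(-55) + 81)² = (-11990 + 81)² = (-11909)² = 141824281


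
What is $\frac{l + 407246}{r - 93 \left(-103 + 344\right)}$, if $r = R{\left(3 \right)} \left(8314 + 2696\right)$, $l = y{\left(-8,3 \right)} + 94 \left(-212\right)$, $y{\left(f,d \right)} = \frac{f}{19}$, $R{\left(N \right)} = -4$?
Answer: $- \frac{7359034}{1262607} \approx -5.8284$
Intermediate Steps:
$y{\left(f,d \right)} = \frac{f}{19}$ ($y{\left(f,d \right)} = f \frac{1}{19} = \frac{f}{19}$)
$l = - \frac{378640}{19}$ ($l = \frac{1}{19} \left(-8\right) + 94 \left(-212\right) = - \frac{8}{19} - 19928 = - \frac{378640}{19} \approx -19928.0$)
$r = -44040$ ($r = - 4 \left(8314 + 2696\right) = \left(-4\right) 11010 = -44040$)
$\frac{l + 407246}{r - 93 \left(-103 + 344\right)} = \frac{- \frac{378640}{19} + 407246}{-44040 - 93 \left(-103 + 344\right)} = \frac{7359034}{19 \left(-44040 - 22413\right)} = \frac{7359034}{19 \left(-66453\right)} = \frac{7359034}{19} \left(- \frac{1}{66453}\right) = - \frac{7359034}{1262607}$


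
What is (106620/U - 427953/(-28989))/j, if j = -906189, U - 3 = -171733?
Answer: -2346718717/150375448464111 ≈ -1.5606e-5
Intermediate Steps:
U = -171730 (U = 3 - 171733 = -171730)
(106620/U - 427953/(-28989))/j = (106620/(-171730) - 427953/(-28989))/(-906189) = (106620*(-1/171730) - 427953*(-1/28989))*(-1/906189) = (-10662/17173 + 142651/9663)*(-1/906189) = (2346718717/165942699)*(-1/906189) = -2346718717/150375448464111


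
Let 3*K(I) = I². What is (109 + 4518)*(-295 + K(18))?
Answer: -865249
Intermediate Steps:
K(I) = I²/3
(109 + 4518)*(-295 + K(18)) = (109 + 4518)*(-295 + (⅓)*18²) = 4627*(-295 + (⅓)*324) = 4627*(-295 + 108) = 4627*(-187) = -865249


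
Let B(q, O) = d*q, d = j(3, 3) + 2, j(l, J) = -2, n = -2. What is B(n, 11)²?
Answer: 0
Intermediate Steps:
d = 0 (d = -2 + 2 = 0)
B(q, O) = 0 (B(q, O) = 0*q = 0)
B(n, 11)² = 0² = 0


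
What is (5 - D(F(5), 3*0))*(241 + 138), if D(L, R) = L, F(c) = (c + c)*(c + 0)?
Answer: -17055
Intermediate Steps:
F(c) = 2*c² (F(c) = (2*c)*c = 2*c²)
(5 - D(F(5), 3*0))*(241 + 138) = (5 - 2*5²)*(241 + 138) = (5 - 2*25)*379 = (5 - 1*50)*379 = (5 - 50)*379 = -45*379 = -17055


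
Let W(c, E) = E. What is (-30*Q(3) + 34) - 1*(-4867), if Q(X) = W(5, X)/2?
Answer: 4856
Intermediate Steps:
Q(X) = X/2
(-30*Q(3) + 34) - 1*(-4867) = (-15*3 + 34) - 1*(-4867) = (-30*3/2 + 34) + 4867 = (-45 + 34) + 4867 = -11 + 4867 = 4856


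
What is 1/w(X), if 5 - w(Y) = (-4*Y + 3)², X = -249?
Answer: -1/997996 ≈ -1.0020e-6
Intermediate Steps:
w(Y) = 5 - (3 - 4*Y)² (w(Y) = 5 - (-4*Y + 3)² = 5 - (3 - 4*Y)²)
1/w(X) = 1/(5 - (-3 + 4*(-249))²) = 1/(5 - (-3 - 996)²) = 1/(5 - 1*(-999)²) = 1/(5 - 1*998001) = 1/(5 - 998001) = 1/(-997996) = -1/997996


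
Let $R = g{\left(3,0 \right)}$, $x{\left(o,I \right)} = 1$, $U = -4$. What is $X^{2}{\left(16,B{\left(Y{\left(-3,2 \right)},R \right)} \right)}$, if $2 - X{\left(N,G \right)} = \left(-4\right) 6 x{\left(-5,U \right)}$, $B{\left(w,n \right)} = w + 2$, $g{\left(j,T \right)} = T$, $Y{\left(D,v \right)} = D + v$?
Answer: $676$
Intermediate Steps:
$R = 0$
$B{\left(w,n \right)} = 2 + w$
$X{\left(N,G \right)} = 26$ ($X{\left(N,G \right)} = 2 - \left(-4\right) 6 \cdot 1 = 2 - \left(-24\right) 1 = 2 - -24 = 2 + 24 = 26$)
$X^{2}{\left(16,B{\left(Y{\left(-3,2 \right)},R \right)} \right)} = 26^{2} = 676$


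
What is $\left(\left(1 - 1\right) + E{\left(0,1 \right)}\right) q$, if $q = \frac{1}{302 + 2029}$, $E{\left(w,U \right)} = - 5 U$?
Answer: $- \frac{5}{2331} \approx -0.002145$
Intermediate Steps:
$q = \frac{1}{2331} \approx 0.000429$
$\left(\left(1 - 1\right) + E{\left(0,1 \right)}\right) q = \left(\left(1 - 1\right) - 5\right) \frac{1}{2331} = \left(0 - 5\right) \frac{1}{2331} = \left(-5\right) \frac{1}{2331} = - \frac{5}{2331}$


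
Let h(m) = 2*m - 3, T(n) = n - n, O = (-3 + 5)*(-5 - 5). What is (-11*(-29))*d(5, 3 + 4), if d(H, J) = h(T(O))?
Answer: -957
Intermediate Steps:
O = -20 (O = 2*(-10) = -20)
T(n) = 0
h(m) = -3 + 2*m
d(H, J) = -3 (d(H, J) = -3 + 2*0 = -3 + 0 = -3)
(-11*(-29))*d(5, 3 + 4) = -11*(-29)*(-3) = 319*(-3) = -957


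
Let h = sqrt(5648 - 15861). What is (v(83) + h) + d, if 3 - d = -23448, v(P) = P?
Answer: 23534 + I*sqrt(10213) ≈ 23534.0 + 101.06*I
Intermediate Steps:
d = 23451 (d = 3 - 1*(-23448) = 3 + 23448 = 23451)
h = I*sqrt(10213) (h = sqrt(-10213) = I*sqrt(10213) ≈ 101.06*I)
(v(83) + h) + d = (83 + I*sqrt(10213)) + 23451 = 23534 + I*sqrt(10213)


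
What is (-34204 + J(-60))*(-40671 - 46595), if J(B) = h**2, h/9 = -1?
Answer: 2977777718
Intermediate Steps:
h = -9 (h = 9*(-1) = -9)
J(B) = 81 (J(B) = (-9)**2 = 81)
(-34204 + J(-60))*(-40671 - 46595) = (-34204 + 81)*(-40671 - 46595) = -34123*(-87266) = 2977777718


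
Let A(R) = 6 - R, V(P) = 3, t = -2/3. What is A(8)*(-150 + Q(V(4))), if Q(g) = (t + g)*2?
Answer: 872/3 ≈ 290.67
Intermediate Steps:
t = -⅔ (t = -2*⅓ = -⅔ ≈ -0.66667)
Q(g) = -4/3 + 2*g (Q(g) = (-⅔ + g)*2 = -4/3 + 2*g)
A(8)*(-150 + Q(V(4))) = (6 - 1*8)*(-150 + (-4/3 + 2*3)) = (6 - 8)*(-150 + (-4/3 + 6)) = -2*(-150 + 14/3) = -2*(-436/3) = 872/3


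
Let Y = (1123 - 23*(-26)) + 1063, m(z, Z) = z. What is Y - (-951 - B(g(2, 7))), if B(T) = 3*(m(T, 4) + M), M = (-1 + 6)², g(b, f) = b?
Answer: 3816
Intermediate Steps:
M = 25 (M = 5² = 25)
B(T) = 75 + 3*T (B(T) = 3*(T + 25) = 3*(25 + T) = 75 + 3*T)
Y = 2784 (Y = (1123 + 598) + 1063 = 1721 + 1063 = 2784)
Y - (-951 - B(g(2, 7))) = 2784 - (-951 - (75 + 3*2)) = 2784 - (-951 - (75 + 6)) = 2784 - (-951 - 1*81) = 2784 - (-951 - 81) = 2784 - 1*(-1032) = 2784 + 1032 = 3816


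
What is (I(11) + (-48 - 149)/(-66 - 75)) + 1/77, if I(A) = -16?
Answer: -158402/10857 ≈ -14.590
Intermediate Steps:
(I(11) + (-48 - 149)/(-66 - 75)) + 1/77 = (-16 + (-48 - 149)/(-66 - 75)) + 1/77 = (-16 - 197/(-141)) + 1/77 = (-16 - 197*(-1/141)) + 1/77 = (-16 + 197/141) + 1/77 = -2059/141 + 1/77 = -158402/10857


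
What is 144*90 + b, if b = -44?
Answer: 12916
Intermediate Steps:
144*90 + b = 144*90 - 44 = 12960 - 44 = 12916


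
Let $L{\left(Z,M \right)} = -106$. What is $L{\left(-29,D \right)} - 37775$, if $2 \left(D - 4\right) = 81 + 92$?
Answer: $-37881$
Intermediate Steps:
$D = \frac{181}{2}$ ($D = 4 + \frac{81 + 92}{2} = 4 + \frac{1}{2} \cdot 173 = 4 + \frac{173}{2} = \frac{181}{2} \approx 90.5$)
$L{\left(-29,D \right)} - 37775 = -106 - 37775 = -37881$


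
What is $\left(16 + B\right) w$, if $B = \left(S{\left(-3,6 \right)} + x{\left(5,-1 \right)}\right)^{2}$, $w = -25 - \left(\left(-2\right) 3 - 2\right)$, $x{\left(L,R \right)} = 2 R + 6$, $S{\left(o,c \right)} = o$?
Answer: $-289$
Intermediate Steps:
$x{\left(L,R \right)} = 6 + 2 R$
$w = -17$ ($w = -25 - \left(-6 - 2\right) = -25 - -8 = -25 + 8 = -17$)
$B = 1$ ($B = \left(-3 + \left(6 + 2 \left(-1\right)\right)\right)^{2} = \left(-3 + \left(6 - 2\right)\right)^{2} = \left(-3 + 4\right)^{2} = 1^{2} = 1$)
$\left(16 + B\right) w = \left(16 + 1\right) \left(-17\right) = 17 \left(-17\right) = -289$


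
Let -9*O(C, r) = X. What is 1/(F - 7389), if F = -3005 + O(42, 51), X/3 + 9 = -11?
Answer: -3/31162 ≈ -9.6271e-5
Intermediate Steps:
X = -60 (X = -27 + 3*(-11) = -27 - 33 = -60)
O(C, r) = 20/3 (O(C, r) = -⅑*(-60) = 20/3)
F = -8995/3 (F = -3005 + 20/3 = -8995/3 ≈ -2998.3)
1/(F - 7389) = 1/(-8995/3 - 7389) = 1/(-31162/3) = -3/31162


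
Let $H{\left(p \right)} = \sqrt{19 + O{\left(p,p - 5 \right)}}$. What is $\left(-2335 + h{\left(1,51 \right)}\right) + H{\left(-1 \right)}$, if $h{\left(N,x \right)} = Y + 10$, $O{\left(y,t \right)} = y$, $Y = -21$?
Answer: $-2346 + 3 \sqrt{2} \approx -2341.8$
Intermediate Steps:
$h{\left(N,x \right)} = -11$ ($h{\left(N,x \right)} = -21 + 10 = -11$)
$H{\left(p \right)} = \sqrt{19 + p}$
$\left(-2335 + h{\left(1,51 \right)}\right) + H{\left(-1 \right)} = \left(-2335 - 11\right) + \sqrt{19 - 1} = -2346 + \sqrt{18} = -2346 + 3 \sqrt{2}$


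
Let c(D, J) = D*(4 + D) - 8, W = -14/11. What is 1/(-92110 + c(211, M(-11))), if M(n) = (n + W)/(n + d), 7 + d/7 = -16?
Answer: -1/46753 ≈ -2.1389e-5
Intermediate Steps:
W = -14/11 (W = -14*1/11 = -14/11 ≈ -1.2727)
d = -161 (d = -49 + 7*(-16) = -49 - 112 = -161)
M(n) = (-14/11 + n)/(-161 + n) (M(n) = (n - 14/11)/(n - 161) = (-14/11 + n)/(-161 + n))
c(D, J) = -8 + D*(4 + D)
1/(-92110 + c(211, M(-11))) = 1/(-92110 + (-8 + 211**2 + 4*211)) = 1/(-92110 + (-8 + 44521 + 844)) = 1/(-92110 + 45357) = 1/(-46753) = -1/46753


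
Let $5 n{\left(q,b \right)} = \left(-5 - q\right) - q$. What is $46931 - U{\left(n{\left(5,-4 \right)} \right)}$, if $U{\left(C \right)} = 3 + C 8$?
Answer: $46952$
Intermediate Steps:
$n{\left(q,b \right)} = -1 - \frac{2 q}{5}$ ($n{\left(q,b \right)} = \frac{\left(-5 - q\right) - q}{5} = \frac{-5 - 2 q}{5} = -1 - \frac{2 q}{5}$)
$U{\left(C \right)} = 3 + 8 C$
$46931 - U{\left(n{\left(5,-4 \right)} \right)} = 46931 - \left(3 + 8 \left(-1 - 2\right)\right) = 46931 - \left(3 + 8 \left(-3\right)\right) = 46931 - \left(3 - 24\right) = 46931 - -21 = 46931 + 21 = 46952$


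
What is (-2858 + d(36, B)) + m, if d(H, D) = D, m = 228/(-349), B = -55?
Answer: -1016865/349 ≈ -2913.7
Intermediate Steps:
m = -228/349 (m = 228*(-1/349) = -228/349 ≈ -0.65330)
(-2858 + d(36, B)) + m = (-2858 - 55) - 228/349 = -2913 - 228/349 = -1016865/349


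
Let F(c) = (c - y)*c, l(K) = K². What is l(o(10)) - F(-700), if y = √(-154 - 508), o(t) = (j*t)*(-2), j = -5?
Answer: -480000 - 700*I*√662 ≈ -4.8e+5 - 18011.0*I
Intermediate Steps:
o(t) = 10*t (o(t) = -5*t*(-2) = 10*t)
y = I*√662 (y = √(-662) = I*√662 ≈ 25.729*I)
F(c) = c*(c - I*√662) (F(c) = (c - I*√662)*c = c*(c - I*√662))
l(o(10)) - F(-700) = (10*10)² - (-700)*(-700 - I*√662) = 100² - (490000 + 700*I*√662) = 10000 + (-490000 - 700*I*√662) = -480000 - 700*I*√662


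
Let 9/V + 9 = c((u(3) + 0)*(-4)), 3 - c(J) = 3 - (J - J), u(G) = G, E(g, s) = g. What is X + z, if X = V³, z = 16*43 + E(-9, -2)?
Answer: 678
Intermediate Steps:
c(J) = 0 (c(J) = 3 - (3 - (J - J)) = 3 - (3 - 1*0) = 3 - (3 + 0) = 3 - 1*3 = 3 - 3 = 0)
V = -1 (V = 9/(-9 + 0) = 9/(-9) = 9*(-⅑) = -1)
z = 679 (z = 16*43 - 9 = 688 - 9 = 679)
X = -1 (X = (-1)³ = -1)
X + z = -1 + 679 = 678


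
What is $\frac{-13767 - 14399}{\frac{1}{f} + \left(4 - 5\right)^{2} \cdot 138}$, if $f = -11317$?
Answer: $- \frac{318754622}{1561745} \approx -204.1$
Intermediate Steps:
$\frac{-13767 - 14399}{\frac{1}{f} + \left(4 - 5\right)^{2} \cdot 138} = \frac{-13767 - 14399}{\frac{1}{-11317} + \left(4 - 5\right)^{2} \cdot 138} = - \frac{28166}{- \frac{1}{11317} + \left(-1\right)^{2} \cdot 138} = - \frac{28166}{- \frac{1}{11317} + 1 \cdot 138} = - \frac{28166}{- \frac{1}{11317} + 138} = - \frac{28166}{\frac{1561745}{11317}} = \left(-28166\right) \frac{11317}{1561745} = - \frac{318754622}{1561745}$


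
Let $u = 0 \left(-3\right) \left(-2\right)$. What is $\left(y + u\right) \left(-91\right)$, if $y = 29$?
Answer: $-2639$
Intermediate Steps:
$u = 0$ ($u = 0 \left(-2\right) = 0$)
$\left(y + u\right) \left(-91\right) = \left(29 + 0\right) \left(-91\right) = 29 \left(-91\right) = -2639$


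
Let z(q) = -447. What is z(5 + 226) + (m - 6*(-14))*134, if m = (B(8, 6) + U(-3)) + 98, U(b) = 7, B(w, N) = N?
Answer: 25683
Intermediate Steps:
m = 111 (m = (6 + 7) + 98 = 13 + 98 = 111)
z(5 + 226) + (m - 6*(-14))*134 = -447 + (111 - 6*(-14))*134 = -447 + (111 + 84)*134 = -447 + 195*134 = -447 + 26130 = 25683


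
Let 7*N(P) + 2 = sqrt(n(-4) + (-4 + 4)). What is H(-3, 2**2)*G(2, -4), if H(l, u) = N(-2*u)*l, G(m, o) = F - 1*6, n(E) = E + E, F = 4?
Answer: -12/7 + 12*I*sqrt(2)/7 ≈ -1.7143 + 2.4244*I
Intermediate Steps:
n(E) = 2*E
N(P) = -2/7 + 2*I*sqrt(2)/7 (N(P) = -2/7 + sqrt(2*(-4) + (-4 + 4))/7 = -2/7 + sqrt(-8 + 0)/7 = -2/7 + sqrt(-8)/7 = -2/7 + (2*I*sqrt(2))/7 = -2/7 + 2*I*sqrt(2)/7)
G(m, o) = -2 (G(m, o) = 4 - 1*6 = 4 - 6 = -2)
H(l, u) = l*(-2/7 + 2*I*sqrt(2)/7) (H(l, u) = (-2/7 + 2*I*sqrt(2)/7)*l = l*(-2/7 + 2*I*sqrt(2)/7))
H(-3, 2**2)*G(2, -4) = ((2/7)*(-3)*(-1 + I*sqrt(2)))*(-2) = (6/7 - 6*I*sqrt(2)/7)*(-2) = -12/7 + 12*I*sqrt(2)/7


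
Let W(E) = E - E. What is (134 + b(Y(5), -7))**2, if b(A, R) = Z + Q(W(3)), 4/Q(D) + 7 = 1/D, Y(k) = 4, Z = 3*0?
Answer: 17956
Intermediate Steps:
Z = 0
W(E) = 0
Q(D) = 4/(-7 + 1/D)
b(A, R) = 0 (b(A, R) = 0 - 4*0/(-1 + 7*0) = 0 - 4*0/(-1 + 0) = 0 - 4*0/(-1) = 0 - 4*0*(-1) = 0 + 0 = 0)
(134 + b(Y(5), -7))**2 = (134 + 0)**2 = 134**2 = 17956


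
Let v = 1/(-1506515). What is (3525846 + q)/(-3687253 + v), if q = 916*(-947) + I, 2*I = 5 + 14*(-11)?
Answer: -2669865467695/3703267968864 ≈ -0.72095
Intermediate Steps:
I = -149/2 (I = (5 + 14*(-11))/2 = (5 - 154)/2 = (½)*(-149) = -149/2 ≈ -74.500)
v = -1/1506515 ≈ -6.6378e-7
q = -1735053/2 (q = 916*(-947) - 149/2 = -867452 - 149/2 = -1735053/2 ≈ -8.6753e+5)
(3525846 + q)/(-3687253 + v) = (3525846 - 1735053/2)/(-3687253 - 1/1506515) = 5316639/(2*(-5554901953296/1506515)) = (5316639/2)*(-1506515/5554901953296) = -2669865467695/3703267968864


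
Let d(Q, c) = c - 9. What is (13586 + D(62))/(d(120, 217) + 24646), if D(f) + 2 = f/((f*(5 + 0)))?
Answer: 67921/124270 ≈ 0.54656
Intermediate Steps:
d(Q, c) = -9 + c
D(f) = -9/5 (D(f) = -2 + f/((f*(5 + 0))) = -2 + f/((f*5)) = -2 + f/((5*f)) = -2 + f*(1/(5*f)) = -2 + ⅕ = -9/5)
(13586 + D(62))/(d(120, 217) + 24646) = (13586 - 9/5)/((-9 + 217) + 24646) = 67921/(5*(208 + 24646)) = (67921/5)/24854 = (67921/5)*(1/24854) = 67921/124270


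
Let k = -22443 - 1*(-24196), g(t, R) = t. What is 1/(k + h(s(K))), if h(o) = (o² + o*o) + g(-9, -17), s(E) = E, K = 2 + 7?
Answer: 1/1906 ≈ 0.00052466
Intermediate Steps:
K = 9
k = 1753 (k = -22443 + 24196 = 1753)
h(o) = -9 + 2*o² (h(o) = (o² + o*o) - 9 = (o² + o²) - 9 = 2*o² - 9 = -9 + 2*o²)
1/(k + h(s(K))) = 1/(1753 + (-9 + 2*9²)) = 1/(1753 + (-9 + 2*81)) = 1/(1753 + (-9 + 162)) = 1/(1753 + 153) = 1/1906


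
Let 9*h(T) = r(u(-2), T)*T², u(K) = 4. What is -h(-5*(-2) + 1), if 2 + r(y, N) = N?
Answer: -121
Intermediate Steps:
r(y, N) = -2 + N
h(T) = T²*(-2 + T)/9 (h(T) = ((-2 + T)*T²)/9 = (T²*(-2 + T))/9 = T²*(-2 + T)/9)
-h(-5*(-2) + 1) = -(-5*(-2) + 1)²*(-2 + (-5*(-2) + 1))/9 = -(10 + 1)²*(-2 + (10 + 1))/9 = -11²*(-2 + 11)/9 = -121*9/9 = -1*121 = -121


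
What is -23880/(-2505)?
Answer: 1592/167 ≈ 9.5329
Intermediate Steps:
-23880/(-2505) = -23880*(-1)/2505 = -12*(-398/501) = 1592/167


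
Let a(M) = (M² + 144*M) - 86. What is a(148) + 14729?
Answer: 57859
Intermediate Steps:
a(M) = -86 + M² + 144*M
a(148) + 14729 = (-86 + 148² + 144*148) + 14729 = (-86 + 21904 + 21312) + 14729 = 43130 + 14729 = 57859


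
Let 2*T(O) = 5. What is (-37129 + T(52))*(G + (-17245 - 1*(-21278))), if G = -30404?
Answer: 1958125863/2 ≈ 9.7906e+8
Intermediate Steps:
T(O) = 5/2 (T(O) = (½)*5 = 5/2)
(-37129 + T(52))*(G + (-17245 - 1*(-21278))) = (-37129 + 5/2)*(-30404 + (-17245 - 1*(-21278))) = -74253*(-30404 + (-17245 + 21278))/2 = -74253*(-30404 + 4033)/2 = -74253/2*(-26371) = 1958125863/2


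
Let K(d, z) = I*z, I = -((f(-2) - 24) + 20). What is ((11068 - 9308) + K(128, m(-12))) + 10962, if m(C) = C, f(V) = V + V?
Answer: 12626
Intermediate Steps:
f(V) = 2*V
I = 8 (I = -((2*(-2) - 24) + 20) = -((-4 - 24) + 20) = -(-28 + 20) = -1*(-8) = 8)
K(d, z) = 8*z
((11068 - 9308) + K(128, m(-12))) + 10962 = ((11068 - 9308) + 8*(-12)) + 10962 = (1760 - 96) + 10962 = 1664 + 10962 = 12626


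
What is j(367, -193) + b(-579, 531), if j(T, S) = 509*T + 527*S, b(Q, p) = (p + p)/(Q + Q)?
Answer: 16422579/193 ≈ 85091.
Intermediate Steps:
b(Q, p) = p/Q (b(Q, p) = (2*p)/((2*Q)) = (2*p)*(1/(2*Q)) = p/Q)
j(367, -193) + b(-579, 531) = (509*367 + 527*(-193)) + 531/(-579) = (186803 - 101711) + 531*(-1/579) = 85092 - 177/193 = 16422579/193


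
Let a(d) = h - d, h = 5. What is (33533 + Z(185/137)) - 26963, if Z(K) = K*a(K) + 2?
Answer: 123442368/18769 ≈ 6576.9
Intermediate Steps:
a(d) = 5 - d
Z(K) = 2 + K*(5 - K) (Z(K) = K*(5 - K) + 2 = 2 + K*(5 - K))
(33533 + Z(185/137)) - 26963 = (33533 + (2 - 185/137*(-5 + 185/137))) - 26963 = (33533 + (2 - 185*(1/137)*(-5 + 185*(1/137)))) - 26963 = (33533 + (2 - 1*185/137*(-5 + 185/137))) - 26963 = (33533 + (2 - 1*185/137*(-500/137))) - 26963 = (33533 + (2 + 92500/18769)) - 26963 = (33533 + 130038/18769) - 26963 = 629510915/18769 - 26963 = 123442368/18769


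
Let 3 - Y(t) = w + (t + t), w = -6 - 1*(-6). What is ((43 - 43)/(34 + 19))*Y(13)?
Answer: 0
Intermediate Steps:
w = 0 (w = -6 + 6 = 0)
Y(t) = 3 - 2*t (Y(t) = 3 - (0 + (t + t)) = 3 - (0 + 2*t) = 3 - 2*t)
((43 - 43)/(34 + 19))*Y(13) = ((43 - 43)/(34 + 19))*(3 - 2*13) = (0/53)*(3 - 26) = (0*(1/53))*(-23) = 0*(-23) = 0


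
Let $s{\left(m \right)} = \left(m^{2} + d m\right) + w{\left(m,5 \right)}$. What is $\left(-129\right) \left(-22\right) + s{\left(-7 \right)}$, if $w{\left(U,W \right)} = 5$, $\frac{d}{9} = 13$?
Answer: $2073$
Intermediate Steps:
$d = 117$ ($d = 9 \cdot 13 = 117$)
$s{\left(m \right)} = 5 + m^{2} + 117 m$ ($s{\left(m \right)} = \left(m^{2} + 117 m\right) + 5 = 5 + m^{2} + 117 m$)
$\left(-129\right) \left(-22\right) + s{\left(-7 \right)} = \left(-129\right) \left(-22\right) + \left(5 + \left(-7\right)^{2} + 117 \left(-7\right)\right) = 2838 + \left(5 + 49 - 819\right) = 2838 - 765 = 2073$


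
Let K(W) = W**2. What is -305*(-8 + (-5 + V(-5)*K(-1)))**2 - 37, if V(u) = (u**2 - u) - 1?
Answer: -78117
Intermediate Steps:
V(u) = -1 + u**2 - u
-305*(-8 + (-5 + V(-5)*K(-1)))**2 - 37 = -305*(-8 + (-5 + (-1 + (-5)**2 - 1*(-5))*(-1)**2))**2 - 37 = -305*(-8 + (-5 + (-1 + 25 + 5)*1))**2 - 37 = -305*(-8 + (-5 + 29*1))**2 - 37 = -305*(-8 + (-5 + 29))**2 - 37 = -305*(-8 + 24)**2 - 37 = -305*16**2 - 37 = -305*256 - 37 = -78080 - 37 = -78117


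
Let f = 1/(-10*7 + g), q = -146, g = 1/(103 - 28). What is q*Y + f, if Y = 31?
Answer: -23757049/5249 ≈ -4526.0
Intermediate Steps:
g = 1/75 ≈ 0.013333
f = -75/5249 (f = 1/(-10*7 + 1/75) = 1/(-70 + 1/75) = 1/(-5249/75) = -75/5249 ≈ -0.014288)
q*Y + f = -146*31 - 75/5249 = -4526 - 75/5249 = -23757049/5249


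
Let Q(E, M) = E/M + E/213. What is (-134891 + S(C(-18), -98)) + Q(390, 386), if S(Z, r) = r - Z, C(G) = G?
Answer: -1849468678/13703 ≈ -1.3497e+5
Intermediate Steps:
Q(E, M) = E/213 + E/M (Q(E, M) = E/M + E*(1/213) = E/M + E/213 = E/213 + E/M)
(-134891 + S(C(-18), -98)) + Q(390, 386) = (-134891 + (-98 - 1*(-18))) + ((1/213)*390 + 390/386) = (-134891 + (-98 + 18)) + (130/71 + 390*(1/386)) = (-134891 - 80) + (130/71 + 195/193) = -134971 + 38935/13703 = -1849468678/13703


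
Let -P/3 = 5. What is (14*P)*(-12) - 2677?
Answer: -157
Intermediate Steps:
P = -15 (P = -3*5 = -15)
(14*P)*(-12) - 2677 = (14*(-15))*(-12) - 2677 = -210*(-12) - 2677 = 2520 - 2677 = -157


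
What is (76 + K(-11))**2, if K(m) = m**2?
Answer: 38809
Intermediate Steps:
(76 + K(-11))**2 = (76 + (-11)**2)**2 = (76 + 121)**2 = 197**2 = 38809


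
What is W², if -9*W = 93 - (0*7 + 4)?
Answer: 7921/81 ≈ 97.790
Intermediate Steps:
W = -89/9 (W = -(93 - (0*7 + 4))/9 = -(93 - (0 + 4))/9 = -(93 - 1*4)/9 = -(93 - 4)/9 = -⅑*89 = -89/9 ≈ -9.8889)
W² = (-89/9)² = 7921/81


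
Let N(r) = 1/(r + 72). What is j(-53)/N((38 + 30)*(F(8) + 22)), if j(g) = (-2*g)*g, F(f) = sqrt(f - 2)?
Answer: -8809024 - 382024*sqrt(6) ≈ -9.7448e+6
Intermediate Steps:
F(f) = sqrt(-2 + f)
N(r) = 1/(72 + r)
j(g) = -2*g**2
j(-53)/N((38 + 30)*(F(8) + 22)) = (-2*(-53)**2)/(1/(72 + (38 + 30)*(sqrt(-2 + 8) + 22))) = (-2*2809)/(1/(72 + 68*(sqrt(6) + 22))) = -(404496 + 382024*(22 + sqrt(6))) = -(8809024 + 382024*sqrt(6)) = -5618*(1568 + 68*sqrt(6)) = -8809024 - 382024*sqrt(6)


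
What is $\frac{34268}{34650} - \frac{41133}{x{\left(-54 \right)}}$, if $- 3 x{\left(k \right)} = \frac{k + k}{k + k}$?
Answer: $\frac{2137904809}{17325} \approx 1.234 \cdot 10^{5}$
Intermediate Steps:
$x{\left(k \right)} = - \frac{1}{3}$ ($x{\left(k \right)} = - \frac{\left(k + k\right) \frac{1}{k + k}}{3} = - \frac{2 k \frac{1}{2 k}}{3} = \left(- \frac{1}{3}\right) 1 = - \frac{1}{3}$)
$\frac{34268}{34650} - \frac{41133}{x{\left(-54 \right)}} = \frac{34268}{34650} - \frac{41133}{- \frac{1}{3}} = 34268 \cdot \frac{1}{34650} - -123399 = \frac{17134}{17325} + 123399 = \frac{2137904809}{17325}$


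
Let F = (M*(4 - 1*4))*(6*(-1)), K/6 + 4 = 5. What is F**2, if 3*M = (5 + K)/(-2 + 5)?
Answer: 0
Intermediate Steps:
K = 6 (K = -24 + 6*5 = -24 + 30 = 6)
M = 11/9 (M = ((5 + 6)/(-2 + 5))/3 = (11/3)/3 = (11*(1/3))/3 = (1/3)*(11/3) = 11/9 ≈ 1.2222)
F = 0 (F = (11*(4 - 1*4)/9)*(6*(-1)) = (11*(4 - 4)/9)*(-6) = ((11/9)*0)*(-6) = 0*(-6) = 0)
F**2 = 0**2 = 0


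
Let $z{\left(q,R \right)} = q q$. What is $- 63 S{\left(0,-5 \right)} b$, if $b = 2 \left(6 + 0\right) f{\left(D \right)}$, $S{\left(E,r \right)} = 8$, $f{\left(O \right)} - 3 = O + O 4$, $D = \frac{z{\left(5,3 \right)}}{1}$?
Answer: $-774144$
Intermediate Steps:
$z{\left(q,R \right)} = q^{2}$
$D = 25$ ($D = \frac{5^{2}}{1} = 25 \cdot 1 = 25$)
$f{\left(O \right)} = 3 + 5 O$ ($f{\left(O \right)} = 3 + \left(O + O 4\right) = 3 + \left(O + 4 O\right) = 3 + 5 O$)
$b = 1536$ ($b = 2 \left(6 + 0\right) \left(3 + 5 \cdot 25\right) = 2 \cdot 6 \left(3 + 125\right) = 12 \cdot 128 = 1536$)
$- 63 S{\left(0,-5 \right)} b = \left(-63\right) 8 \cdot 1536 = \left(-504\right) 1536 = -774144$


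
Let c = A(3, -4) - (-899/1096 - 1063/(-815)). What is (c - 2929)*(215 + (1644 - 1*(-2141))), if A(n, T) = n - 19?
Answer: -263102416300/22331 ≈ -1.1782e+7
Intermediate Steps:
A(n, T) = -19 + n
c = -14724203/893240 (c = (-19 + 3) - (-899/1096 - 1063/(-815)) = -16 - (-899*1/1096 - 1063*(-1/815)) = -16 - (-899/1096 + 1063/815) = -16 - 1*432363/893240 = -16 - 432363/893240 = -14724203/893240 ≈ -16.484)
(c - 2929)*(215 + (1644 - 1*(-2141))) = (-14724203/893240 - 2929)*(215 + (1644 - 1*(-2141))) = -2631024163*(215 + (1644 + 2141))/893240 = -2631024163*(215 + 3785)/893240 = -2631024163/893240*4000 = -263102416300/22331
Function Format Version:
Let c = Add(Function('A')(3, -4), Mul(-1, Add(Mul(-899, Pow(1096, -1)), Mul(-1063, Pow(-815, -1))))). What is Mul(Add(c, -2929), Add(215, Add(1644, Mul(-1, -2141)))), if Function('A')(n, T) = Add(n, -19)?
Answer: Rational(-263102416300, 22331) ≈ -1.1782e+7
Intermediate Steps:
Function('A')(n, T) = Add(-19, n)
c = Rational(-14724203, 893240) (c = Add(Add(-19, 3), Mul(-1, Add(Mul(-899, Pow(1096, -1)), Mul(-1063, Pow(-815, -1))))) = Add(-16, Mul(-1, Add(Mul(-899, Rational(1, 1096)), Mul(-1063, Rational(-1, 815))))) = Add(-16, Mul(-1, Add(Rational(-899, 1096), Rational(1063, 815)))) = Add(-16, Mul(-1, Rational(432363, 893240))) = Add(-16, Rational(-432363, 893240)) = Rational(-14724203, 893240) ≈ -16.484)
Mul(Add(c, -2929), Add(215, Add(1644, Mul(-1, -2141)))) = Mul(Add(Rational(-14724203, 893240), -2929), Add(215, Add(1644, Mul(-1, -2141)))) = Mul(Rational(-2631024163, 893240), Add(215, Add(1644, 2141))) = Mul(Rational(-2631024163, 893240), Add(215, 3785)) = Mul(Rational(-2631024163, 893240), 4000) = Rational(-263102416300, 22331)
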